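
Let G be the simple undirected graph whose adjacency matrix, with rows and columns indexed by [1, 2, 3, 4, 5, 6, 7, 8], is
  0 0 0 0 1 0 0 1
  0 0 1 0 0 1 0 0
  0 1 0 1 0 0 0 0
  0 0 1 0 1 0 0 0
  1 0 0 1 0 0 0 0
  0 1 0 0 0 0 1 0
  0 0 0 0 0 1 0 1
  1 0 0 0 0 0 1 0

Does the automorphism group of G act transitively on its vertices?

Yes

Every vertex has degree 2 and the graph is connected, so G is the 8-cycle C_8. The automorphisms of the 8-cycle are exactly the symmetries of a regular 8-gon: the dihedral group D_8, |D_8| = 16. This group acts transitively on the 8 vertices.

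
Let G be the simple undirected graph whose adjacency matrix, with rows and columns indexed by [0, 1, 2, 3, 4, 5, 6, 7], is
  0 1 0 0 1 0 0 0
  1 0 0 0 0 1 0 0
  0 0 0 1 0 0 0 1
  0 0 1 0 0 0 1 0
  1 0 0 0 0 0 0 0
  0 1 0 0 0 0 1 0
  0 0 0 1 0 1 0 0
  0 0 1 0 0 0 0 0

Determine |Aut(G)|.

The degree sequence is [2, 2, 2, 2, 1, 2, 2, 1]; the two degree-1 vertices 4 and 7 are the ends of a path, so G = P_8. The only nontrivial automorphism of a path is the end-to-end reflection, so Aut(G) ≅ Z_2.

2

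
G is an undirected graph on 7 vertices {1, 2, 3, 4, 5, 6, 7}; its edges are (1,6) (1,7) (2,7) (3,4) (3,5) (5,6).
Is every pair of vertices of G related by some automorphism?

No

Automorphisms preserve degree, but G has vertices of degree 1 and vertices of degree 2; no automorphism maps one to the other, so G is not vertex-transitive.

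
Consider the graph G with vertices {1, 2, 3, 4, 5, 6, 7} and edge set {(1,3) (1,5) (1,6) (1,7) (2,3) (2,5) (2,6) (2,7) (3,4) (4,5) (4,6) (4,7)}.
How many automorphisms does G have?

144

The vertices split by degree into {1, 2, 4} (degree 4) and {3, 5, 6, 7} (degree 3); every edge runs between the two parts, so G is the complete bipartite graph K_{3,4}. The parts have unequal sizes, so no automorphism swaps them; each part is permuted independently, giving S_4 × S_3 of order 4!·3! = 144.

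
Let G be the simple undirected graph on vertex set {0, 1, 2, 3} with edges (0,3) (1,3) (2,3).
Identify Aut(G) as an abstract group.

Vertex 3 has degree 3 and every other vertex has degree 1, so G is the star K_{1,3} with centre 3. Any automorphism fixes the centre and permutes the 3 leaves freely, so Aut(G) ≅ S_3 of order 3! = 6.

the symmetric group on 3 letters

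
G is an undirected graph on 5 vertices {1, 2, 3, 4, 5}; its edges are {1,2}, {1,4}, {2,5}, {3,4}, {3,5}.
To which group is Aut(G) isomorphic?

Every vertex has degree 2 and the graph is connected, so G is the 5-cycle C_5. C_5 has 5 rotations and 5 reflections, so Aut(C_5) ≅ D_5 of order 10.

the dihedral group of order 10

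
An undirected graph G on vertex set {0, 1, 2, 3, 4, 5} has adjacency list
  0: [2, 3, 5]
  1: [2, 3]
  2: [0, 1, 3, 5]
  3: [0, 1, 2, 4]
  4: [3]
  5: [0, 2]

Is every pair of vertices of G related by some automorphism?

Vertex 0 is the only vertex of degree 3, so every automorphism fixes it; G is not vertex-transitive.

No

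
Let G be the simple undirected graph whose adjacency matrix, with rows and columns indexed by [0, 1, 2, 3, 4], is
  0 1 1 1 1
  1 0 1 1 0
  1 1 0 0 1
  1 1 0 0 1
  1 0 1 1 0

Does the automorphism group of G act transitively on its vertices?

Vertex 0 is the only vertex of degree 4, so every automorphism fixes it; G is not vertex-transitive.

No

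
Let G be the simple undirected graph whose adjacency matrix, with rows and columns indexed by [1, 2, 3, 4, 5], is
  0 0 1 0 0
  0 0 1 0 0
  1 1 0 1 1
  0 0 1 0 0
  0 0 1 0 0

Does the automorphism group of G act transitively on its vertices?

No

Vertex 3 is the only vertex of degree 4, so every automorphism fixes it; G is not vertex-transitive.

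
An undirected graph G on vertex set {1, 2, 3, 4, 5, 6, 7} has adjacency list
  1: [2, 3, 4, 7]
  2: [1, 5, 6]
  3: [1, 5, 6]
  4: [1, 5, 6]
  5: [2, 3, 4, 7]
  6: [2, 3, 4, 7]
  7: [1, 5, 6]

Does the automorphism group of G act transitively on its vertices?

Automorphisms preserve degree, but G has vertices of degree 3 and vertices of degree 4; no automorphism maps one to the other, so G is not vertex-transitive.

No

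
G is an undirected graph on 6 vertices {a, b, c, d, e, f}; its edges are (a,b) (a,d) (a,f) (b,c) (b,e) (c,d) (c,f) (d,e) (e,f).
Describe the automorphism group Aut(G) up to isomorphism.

S_3 ≀ Z_2

G is 3-regular and bipartite with parts {b, d, f} and {a, c, e} (each part is independent and every cross-pair is an edge), so G = K_{3,3}. Aut(K_{3,3}) is the wreath product S_3 ≀ Z_2: permute within each part, then optionally swap the parts; |Aut| = 2·(3!)² = 72.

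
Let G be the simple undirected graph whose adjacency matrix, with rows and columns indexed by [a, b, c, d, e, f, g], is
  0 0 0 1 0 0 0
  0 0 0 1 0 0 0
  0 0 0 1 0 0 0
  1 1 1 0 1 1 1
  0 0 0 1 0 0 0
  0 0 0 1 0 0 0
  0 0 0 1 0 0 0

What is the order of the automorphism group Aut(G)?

720

Vertex d has degree 6 and every other vertex has degree 1, so G is the star K_{1,6} with centre d. Any automorphism fixes the centre and permutes the 6 leaves freely, so Aut(G) ≅ S_6 of order 6! = 720.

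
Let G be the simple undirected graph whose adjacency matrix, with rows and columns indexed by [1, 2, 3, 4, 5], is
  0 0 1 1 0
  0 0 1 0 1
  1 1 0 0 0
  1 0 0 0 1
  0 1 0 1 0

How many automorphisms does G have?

Every vertex has degree 2 and the graph is connected, so G is the 5-cycle C_5. C_5 has 5 rotations and 5 reflections, so Aut(C_5) ≅ D_5 of order 10.

10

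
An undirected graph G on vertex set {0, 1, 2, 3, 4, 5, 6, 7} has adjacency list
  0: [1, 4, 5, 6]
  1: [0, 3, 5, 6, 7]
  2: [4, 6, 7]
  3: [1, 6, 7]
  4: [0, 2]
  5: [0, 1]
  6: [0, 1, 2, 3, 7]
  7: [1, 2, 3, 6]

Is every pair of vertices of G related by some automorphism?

Automorphisms preserve degree, but G has vertices of degree 2 and vertices of degree 5; no automorphism maps one to the other, so G is not vertex-transitive.

No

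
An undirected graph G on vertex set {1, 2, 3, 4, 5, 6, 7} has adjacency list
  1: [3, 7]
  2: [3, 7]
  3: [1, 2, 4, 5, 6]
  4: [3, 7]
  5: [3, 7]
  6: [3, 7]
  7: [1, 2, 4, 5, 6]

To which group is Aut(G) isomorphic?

S_5 × S_2

The vertices split by degree into {3, 7} (degree 5) and {1, 2, 4, 5, 6} (degree 2); every edge runs between the two parts, so G is the complete bipartite graph K_{2,5}. The parts have unequal sizes, so no automorphism swaps them; each part is permuted independently, giving S_5 × S_2 of order 5!·2! = 240.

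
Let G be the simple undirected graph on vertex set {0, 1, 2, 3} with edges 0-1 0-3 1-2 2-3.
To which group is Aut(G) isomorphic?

Z_2^2 ⋊ S_2

G is 2-regular and bipartite on 2^2 = 4 vertices with girth 4; it is the hypercube graph Q_2. The symmetry group of the 2-cube is the hyperoctahedral group B_2 = Z_2 ≀ S_2, of order 2^2·2! = 8.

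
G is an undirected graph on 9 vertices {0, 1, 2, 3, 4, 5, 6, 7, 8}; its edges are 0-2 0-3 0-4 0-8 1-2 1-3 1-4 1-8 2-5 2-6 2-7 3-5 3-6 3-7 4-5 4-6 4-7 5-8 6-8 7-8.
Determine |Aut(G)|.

2880

The vertices split by degree into {2, 3, 4, 8} (degree 5) and {0, 1, 5, 6, 7} (degree 4); every edge runs between the two parts, so G is the complete bipartite graph K_{4,5}. Automorphisms preserve the bipartition setwise (since the parts differ in size) and act as S_5 × S_4 within it; |Aut| = 2880.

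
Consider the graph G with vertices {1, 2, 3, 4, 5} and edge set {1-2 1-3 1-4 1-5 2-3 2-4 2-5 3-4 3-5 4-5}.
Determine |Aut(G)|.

Every vertex has degree 4, so G is the complete graph K_5. Every bijection on the vertex set is an automorphism of K_5; hence Aut(K_5) ≅ S_5, order 120.

120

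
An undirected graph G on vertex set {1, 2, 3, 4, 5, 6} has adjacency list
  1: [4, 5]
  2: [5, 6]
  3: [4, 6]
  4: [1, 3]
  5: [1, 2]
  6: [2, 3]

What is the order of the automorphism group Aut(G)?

Every vertex has degree 2 and the graph is connected, so G is the 6-cycle C_6. The automorphisms of the 6-cycle are exactly the symmetries of a regular 6-gon: the dihedral group D_6, |D_6| = 12.

12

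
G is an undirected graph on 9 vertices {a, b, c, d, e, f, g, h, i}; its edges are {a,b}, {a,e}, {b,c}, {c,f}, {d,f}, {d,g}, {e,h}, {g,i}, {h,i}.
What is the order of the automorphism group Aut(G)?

18

Every vertex has degree 2 and the graph is connected, so G is the 9-cycle C_9. C_9 has 9 rotations and 9 reflections, so Aut(C_9) ≅ D_9 of order 18.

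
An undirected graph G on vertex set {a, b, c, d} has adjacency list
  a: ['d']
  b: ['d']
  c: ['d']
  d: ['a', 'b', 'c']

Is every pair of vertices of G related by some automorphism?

No

Vertex d is the only vertex of degree 3, so every automorphism fixes it; G is not vertex-transitive.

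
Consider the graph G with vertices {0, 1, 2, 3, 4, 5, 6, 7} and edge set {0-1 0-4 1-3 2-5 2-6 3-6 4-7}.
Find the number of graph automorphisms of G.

2

The degree sequence is [2, 2, 2, 2, 2, 1, 2, 1]; the two degree-1 vertices 5 and 7 are the ends of a path, so G = P_8. The only nontrivial automorphism of a path is the end-to-end reflection, so Aut(G) ≅ Z_2.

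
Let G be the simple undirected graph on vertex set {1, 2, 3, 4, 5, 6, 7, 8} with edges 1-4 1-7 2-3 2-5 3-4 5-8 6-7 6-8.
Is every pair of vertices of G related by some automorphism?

Yes

Every vertex has degree 2 and the graph is connected, so G is the 8-cycle C_8. C_8 has 8 rotations and 8 reflections, so Aut(C_8) ≅ D_8 of order 16. This group acts transitively on the 8 vertices.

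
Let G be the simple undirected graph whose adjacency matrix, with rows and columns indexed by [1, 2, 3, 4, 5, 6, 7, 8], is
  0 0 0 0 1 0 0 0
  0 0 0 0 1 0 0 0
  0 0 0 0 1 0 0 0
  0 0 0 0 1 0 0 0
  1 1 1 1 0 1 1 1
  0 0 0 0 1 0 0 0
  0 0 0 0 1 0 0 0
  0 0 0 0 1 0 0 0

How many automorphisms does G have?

5040

Vertex 5 has degree 7 and every other vertex has degree 1, so G is the star K_{1,7} with centre 5. The 7 leaves are pairwise interchangeable while the centre is fixed, giving Aut(G) = S_7.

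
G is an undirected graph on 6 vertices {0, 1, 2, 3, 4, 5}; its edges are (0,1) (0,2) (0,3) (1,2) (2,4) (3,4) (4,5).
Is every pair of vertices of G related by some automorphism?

No

Vertex 5 is the only vertex of degree 1, so every automorphism fixes it; G is not vertex-transitive.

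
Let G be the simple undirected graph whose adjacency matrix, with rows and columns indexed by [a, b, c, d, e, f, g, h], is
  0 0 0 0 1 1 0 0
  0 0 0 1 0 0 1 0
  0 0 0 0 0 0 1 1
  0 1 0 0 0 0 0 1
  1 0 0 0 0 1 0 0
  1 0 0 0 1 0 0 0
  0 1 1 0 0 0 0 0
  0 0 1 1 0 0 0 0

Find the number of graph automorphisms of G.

G has two connected components, {b, c, d, g, h} and {a, e, f}; each is 2-regular, so G = C_5 ⊔ C_3. The components are non-isomorphic (different sizes), so Aut(G) = Aut(C_5) × Aut(C_3) = D_5 × D_3 of order 10·6 = 60.

60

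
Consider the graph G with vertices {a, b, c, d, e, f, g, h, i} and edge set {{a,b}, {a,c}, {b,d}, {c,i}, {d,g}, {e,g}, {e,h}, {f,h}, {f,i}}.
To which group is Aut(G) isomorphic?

D_9

Every vertex has degree 2 and the graph is connected, so G is the 9-cycle C_9. The automorphisms of the 9-cycle are exactly the symmetries of a regular 9-gon: the dihedral group D_9, |D_9| = 18.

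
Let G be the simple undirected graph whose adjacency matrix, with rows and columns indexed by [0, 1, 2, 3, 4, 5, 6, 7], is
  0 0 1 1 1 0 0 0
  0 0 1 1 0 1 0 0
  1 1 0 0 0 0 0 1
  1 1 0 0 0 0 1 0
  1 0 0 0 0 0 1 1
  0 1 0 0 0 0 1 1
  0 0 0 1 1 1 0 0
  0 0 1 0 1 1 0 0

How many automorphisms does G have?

G is 3-regular and bipartite on 2^3 = 8 vertices with girth 4; it is the hypercube graph Q_3. Aut(Q_3) consists of the signed permutations of the 3 coordinate axes: 3! permutations times 2^3 sign flips, so |Aut| = 2^3·3! = 48.

48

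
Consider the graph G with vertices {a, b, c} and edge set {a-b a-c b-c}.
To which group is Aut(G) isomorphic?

S_3

Every vertex has degree 2, so G is the complete graph K_3. Every bijection on the vertex set is an automorphism of K_3; hence Aut(K_3) ≅ S_3, order 6.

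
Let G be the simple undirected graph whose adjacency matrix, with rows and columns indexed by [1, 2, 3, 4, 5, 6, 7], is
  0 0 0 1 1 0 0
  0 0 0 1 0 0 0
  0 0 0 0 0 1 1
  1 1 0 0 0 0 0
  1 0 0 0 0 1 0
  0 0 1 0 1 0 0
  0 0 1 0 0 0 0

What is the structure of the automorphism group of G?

Z_2

The degree sequence is [2, 1, 2, 2, 2, 2, 1]; the two degree-1 vertices 2 and 7 are the ends of a path, so G = P_7. A path has exactly one nontrivial symmetry — reversal — giving Aut(G) of order 2.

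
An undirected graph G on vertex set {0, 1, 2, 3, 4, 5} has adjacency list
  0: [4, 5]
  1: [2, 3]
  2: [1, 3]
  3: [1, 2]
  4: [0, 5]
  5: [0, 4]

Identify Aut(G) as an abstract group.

(D_3 × D_3) ⋊ Z_2

G has two connected components, {1, 2, 3} and {0, 4, 5}; each is 2-regular, so G = C_3 ⊔ C_3. Aut of a disjoint union of two copies of C_3 is the wreath product D_3 ≀ Z_2, of order 2·6² = 72.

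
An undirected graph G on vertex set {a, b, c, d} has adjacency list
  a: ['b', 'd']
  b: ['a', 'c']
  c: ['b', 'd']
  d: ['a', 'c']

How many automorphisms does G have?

Every vertex has degree 2 and the graph is connected, so G is the 4-cycle C_4. C_4 has 4 rotations and 4 reflections, so Aut(C_4) ≅ D_4 of order 8.

8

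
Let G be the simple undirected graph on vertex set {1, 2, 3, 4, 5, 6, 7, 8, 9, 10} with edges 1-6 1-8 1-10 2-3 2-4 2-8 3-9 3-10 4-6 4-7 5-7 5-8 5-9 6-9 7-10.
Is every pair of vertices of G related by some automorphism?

G is 3-regular on 10 vertices with no triangles and no 4-cycles (girth 5): this is the Petersen graph. Viewing the Petersen graph as the Kneser graph K(5,2) — vertices are 2-subsets of {1,…,5}, edges join disjoint pairs — its automorphisms are exactly the permutations of the 5-element set, so Aut ≅ S_5 of order 120. This group acts transitively on the 10 vertices.

Yes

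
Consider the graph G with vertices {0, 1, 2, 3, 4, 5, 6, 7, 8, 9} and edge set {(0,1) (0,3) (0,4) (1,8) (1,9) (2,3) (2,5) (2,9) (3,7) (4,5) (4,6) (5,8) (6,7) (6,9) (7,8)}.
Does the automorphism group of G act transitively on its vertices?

G is 3-regular on 10 vertices with no triangles and no 4-cycles (girth 5): this is the Petersen graph. It is a classical fact that the Petersen graph has automorphism group S_5 (order 120), arising from its description as the Kneser graph K(5,2). Under this action every vertex can be carried to every other, so G is vertex-transitive.

Yes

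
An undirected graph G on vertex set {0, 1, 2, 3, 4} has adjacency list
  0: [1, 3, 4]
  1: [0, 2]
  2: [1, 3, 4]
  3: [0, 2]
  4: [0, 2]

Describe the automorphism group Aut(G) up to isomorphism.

The vertices split by degree into {0, 2} (degree 3) and {1, 3, 4} (degree 2); every edge runs between the two parts, so G is the complete bipartite graph K_{2,3}. The parts have unequal sizes, so no automorphism swaps them; each part is permuted independently, giving S_2 × S_3 of order 2!·3! = 12.

S_2 × S_3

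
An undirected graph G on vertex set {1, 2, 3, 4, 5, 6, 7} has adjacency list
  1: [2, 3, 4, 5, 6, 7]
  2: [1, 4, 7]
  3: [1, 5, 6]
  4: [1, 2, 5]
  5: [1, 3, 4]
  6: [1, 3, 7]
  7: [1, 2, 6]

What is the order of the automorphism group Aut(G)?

Vertex 1 is the unique vertex of degree 6; the remaining 6 vertices each have degree 3 and induce a cycle, so G is the wheel on 7 vertices with hub 1. With the hub fixed, the remaining symmetry is that of the rim cycle C_6, giving the dihedral group D_6.

12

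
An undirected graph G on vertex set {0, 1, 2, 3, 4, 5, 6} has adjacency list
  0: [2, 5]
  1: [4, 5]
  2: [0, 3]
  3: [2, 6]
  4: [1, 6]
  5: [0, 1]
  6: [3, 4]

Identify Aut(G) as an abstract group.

Every vertex has degree 2 and the graph is connected, so G is the 7-cycle C_7. The automorphisms of the 7-cycle are exactly the symmetries of a regular 7-gon: the dihedral group D_7, |D_7| = 14.

the dihedral group of order 14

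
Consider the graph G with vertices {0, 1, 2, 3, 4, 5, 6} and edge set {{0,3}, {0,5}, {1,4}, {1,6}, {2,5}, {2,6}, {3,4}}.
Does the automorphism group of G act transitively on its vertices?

Every vertex has degree 2 and the graph is connected, so G is the 7-cycle C_7. The automorphisms of the 7-cycle are exactly the symmetries of a regular 7-gon: the dihedral group D_7, |D_7| = 14. Under this action every vertex can be carried to every other, so G is vertex-transitive.

Yes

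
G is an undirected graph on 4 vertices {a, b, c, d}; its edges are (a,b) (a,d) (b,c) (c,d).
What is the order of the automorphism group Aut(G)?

8

G is 2-regular and connected on 4 vertices, i.e. the cycle C_4. The automorphisms of the 4-cycle are exactly the symmetries of a regular 4-gon: the dihedral group D_4, |D_4| = 8.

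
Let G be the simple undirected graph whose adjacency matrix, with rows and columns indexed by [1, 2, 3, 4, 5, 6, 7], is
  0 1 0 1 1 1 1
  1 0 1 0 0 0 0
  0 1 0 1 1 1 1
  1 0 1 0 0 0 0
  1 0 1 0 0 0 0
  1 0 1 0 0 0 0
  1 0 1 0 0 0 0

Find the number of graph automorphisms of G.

240

The vertices split by degree into {1, 3} (degree 5) and {2, 4, 5, 6, 7} (degree 2); every edge runs between the two parts, so G is the complete bipartite graph K_{2,5}. The parts have unequal sizes, so no automorphism swaps them; each part is permuted independently, giving S_2 × S_5 of order 2!·5! = 240.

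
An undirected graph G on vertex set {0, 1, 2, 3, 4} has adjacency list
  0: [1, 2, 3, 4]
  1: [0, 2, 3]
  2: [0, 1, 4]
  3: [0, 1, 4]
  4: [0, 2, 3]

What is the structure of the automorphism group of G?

the dihedral group of order 8

Vertex 0 is the unique vertex of degree 4; the remaining 4 vertices each have degree 3 and induce a cycle, so G is the wheel on 5 vertices with hub 0. With the hub fixed, the remaining symmetry is that of the rim cycle C_4, giving the dihedral group D_4.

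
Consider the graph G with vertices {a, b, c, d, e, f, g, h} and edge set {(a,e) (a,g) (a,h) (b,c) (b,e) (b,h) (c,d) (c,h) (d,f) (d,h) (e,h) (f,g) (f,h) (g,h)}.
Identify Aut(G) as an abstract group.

the dihedral group of order 14

Vertex h is the unique vertex of degree 7; the remaining 7 vertices each have degree 3 and induce a cycle, so G is the wheel on 8 vertices with hub h. With the hub fixed, the remaining symmetry is that of the rim cycle C_7, giving the dihedral group D_7.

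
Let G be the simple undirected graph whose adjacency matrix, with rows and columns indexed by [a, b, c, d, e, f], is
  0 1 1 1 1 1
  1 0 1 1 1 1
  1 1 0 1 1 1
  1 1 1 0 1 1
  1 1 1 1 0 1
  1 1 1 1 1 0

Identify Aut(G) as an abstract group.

All 6 vertices are pairwise adjacent: G = K_6. Any permutation of the 6 vertices preserves K_6, so Aut(K_6) = S_6 of order 6! = 720.

S_6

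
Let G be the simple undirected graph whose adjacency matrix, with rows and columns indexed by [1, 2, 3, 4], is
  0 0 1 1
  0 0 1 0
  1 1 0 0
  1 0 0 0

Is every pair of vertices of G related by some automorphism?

No

Automorphisms preserve degree, but G has vertices of degree 1 and vertices of degree 2; no automorphism maps one to the other, so G is not vertex-transitive.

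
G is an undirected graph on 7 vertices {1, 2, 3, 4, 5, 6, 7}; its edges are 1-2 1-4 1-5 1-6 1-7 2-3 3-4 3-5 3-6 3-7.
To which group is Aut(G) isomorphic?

S_5 × S_2

The vertices split by degree into {1, 3} (degree 5) and {2, 4, 5, 6, 7} (degree 2); every edge runs between the two parts, so G is the complete bipartite graph K_{2,5}. The parts have unequal sizes, so no automorphism swaps them; each part is permuted independently, giving S_5 × S_2 of order 5!·2! = 240.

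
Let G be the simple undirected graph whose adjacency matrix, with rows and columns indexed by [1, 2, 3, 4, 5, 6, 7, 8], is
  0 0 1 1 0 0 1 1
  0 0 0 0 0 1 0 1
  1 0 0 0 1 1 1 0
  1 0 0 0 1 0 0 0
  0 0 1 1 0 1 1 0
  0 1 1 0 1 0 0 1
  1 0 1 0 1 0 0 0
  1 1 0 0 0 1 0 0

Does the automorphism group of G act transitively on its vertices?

Automorphisms preserve degree, but G has vertices of degree 2 and vertices of degree 4; no automorphism maps one to the other, so G is not vertex-transitive.

No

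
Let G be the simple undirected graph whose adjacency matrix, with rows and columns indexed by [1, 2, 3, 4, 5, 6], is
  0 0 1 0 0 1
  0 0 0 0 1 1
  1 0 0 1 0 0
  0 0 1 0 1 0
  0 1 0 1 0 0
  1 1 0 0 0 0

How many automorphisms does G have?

Every vertex has degree 2 and the graph is connected, so G is the 6-cycle C_6. C_6 has 6 rotations and 6 reflections, so Aut(C_6) ≅ D_6 of order 12.

12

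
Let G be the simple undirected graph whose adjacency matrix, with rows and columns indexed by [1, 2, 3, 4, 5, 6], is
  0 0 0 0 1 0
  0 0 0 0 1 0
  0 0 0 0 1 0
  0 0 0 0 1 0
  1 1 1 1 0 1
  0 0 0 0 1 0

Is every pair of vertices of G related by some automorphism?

Vertex 5 is the only vertex of degree 5, so every automorphism fixes it; G is not vertex-transitive.

No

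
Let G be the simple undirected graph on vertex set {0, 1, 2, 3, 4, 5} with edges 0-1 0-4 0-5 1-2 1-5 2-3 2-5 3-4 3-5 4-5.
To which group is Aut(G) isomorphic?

Vertex 5 is the unique vertex of degree 5; the remaining 5 vertices each have degree 3 and induce a cycle, so G is the wheel on 6 vertices with hub 5. With the hub fixed, the remaining symmetry is that of the rim cycle C_5, giving the dihedral group D_5.

D_5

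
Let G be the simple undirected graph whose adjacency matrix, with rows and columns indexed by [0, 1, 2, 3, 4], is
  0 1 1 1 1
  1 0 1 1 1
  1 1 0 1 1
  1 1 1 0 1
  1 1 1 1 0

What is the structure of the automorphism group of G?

S_5

Every vertex has degree 4, so G is the complete graph K_5. Every bijection on the vertex set is an automorphism of K_5; hence Aut(K_5) ≅ S_5, order 120.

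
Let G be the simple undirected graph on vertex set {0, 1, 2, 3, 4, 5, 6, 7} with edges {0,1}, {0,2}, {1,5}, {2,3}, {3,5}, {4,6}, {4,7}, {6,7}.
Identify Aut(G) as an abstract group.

D_5 × D_3

G has two connected components, {0, 1, 2, 3, 5} and {4, 6, 7}; each is 2-regular, so G = C_5 ⊔ C_3. No automorphism exchanges components of different sizes, hence Aut(G) is the direct product D_5 × D_3, order 60.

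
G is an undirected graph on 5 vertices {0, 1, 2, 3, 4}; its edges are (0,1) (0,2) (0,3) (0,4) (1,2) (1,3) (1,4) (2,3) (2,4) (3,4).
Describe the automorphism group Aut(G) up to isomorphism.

S_5

All 5 vertices are pairwise adjacent: G = K_5. Any permutation of the 5 vertices preserves K_5, so Aut(K_5) = S_5 of order 5! = 120.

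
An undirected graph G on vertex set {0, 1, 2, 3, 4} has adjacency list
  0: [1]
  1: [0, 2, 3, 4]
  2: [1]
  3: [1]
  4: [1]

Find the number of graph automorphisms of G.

24

Vertex 1 has degree 4 and every other vertex has degree 1, so G is the star K_{1,4} with centre 1. Any automorphism fixes the centre and permutes the 4 leaves freely, so Aut(G) ≅ S_4 of order 4! = 24.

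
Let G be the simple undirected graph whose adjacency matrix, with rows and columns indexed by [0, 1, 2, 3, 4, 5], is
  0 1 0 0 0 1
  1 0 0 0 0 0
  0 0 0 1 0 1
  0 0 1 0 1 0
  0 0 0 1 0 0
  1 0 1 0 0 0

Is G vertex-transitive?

Automorphisms preserve degree, but G has vertices of degree 1 and vertices of degree 2; no automorphism maps one to the other, so G is not vertex-transitive.

No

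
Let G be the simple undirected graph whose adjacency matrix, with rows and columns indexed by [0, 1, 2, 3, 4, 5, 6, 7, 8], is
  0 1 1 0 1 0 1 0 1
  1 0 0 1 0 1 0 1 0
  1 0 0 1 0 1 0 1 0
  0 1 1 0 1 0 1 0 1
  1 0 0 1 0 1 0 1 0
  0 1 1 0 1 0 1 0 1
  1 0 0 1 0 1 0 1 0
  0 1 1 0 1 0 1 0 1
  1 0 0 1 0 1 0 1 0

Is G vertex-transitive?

Automorphisms preserve degree, but G has vertices of degree 4 and vertices of degree 5; no automorphism maps one to the other, so G is not vertex-transitive.

No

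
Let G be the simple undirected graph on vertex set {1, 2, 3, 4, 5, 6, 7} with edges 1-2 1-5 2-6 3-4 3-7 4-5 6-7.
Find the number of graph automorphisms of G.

G is 2-regular and connected on 7 vertices, i.e. the cycle C_7. The automorphisms of the 7-cycle are exactly the symmetries of a regular 7-gon: the dihedral group D_7, |D_7| = 14.

14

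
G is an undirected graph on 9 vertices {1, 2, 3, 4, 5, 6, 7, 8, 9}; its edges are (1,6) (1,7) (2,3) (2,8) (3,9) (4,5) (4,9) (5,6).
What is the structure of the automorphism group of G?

the cyclic group of order 2

The degree sequence is [2, 2, 2, 2, 2, 2, 1, 1, 2]; the two degree-1 vertices 7 and 8 are the ends of a path, so G = P_9. A path has exactly one nontrivial symmetry — reversal — giving Aut(G) of order 2.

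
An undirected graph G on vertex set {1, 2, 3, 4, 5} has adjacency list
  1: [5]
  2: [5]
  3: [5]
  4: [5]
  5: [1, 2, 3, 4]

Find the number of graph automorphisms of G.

Vertex 5 has degree 4 and every other vertex has degree 1, so G is the star K_{1,4} with centre 5. The 4 leaves are pairwise interchangeable while the centre is fixed, giving Aut(G) = S_4.

24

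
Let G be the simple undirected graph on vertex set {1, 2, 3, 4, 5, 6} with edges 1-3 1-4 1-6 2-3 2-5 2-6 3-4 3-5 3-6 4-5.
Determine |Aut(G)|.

10

Vertex 3 is the unique vertex of degree 5; the remaining 5 vertices each have degree 3 and induce a cycle, so G is the wheel on 6 vertices with hub 3. Every automorphism fixes the hub and acts on the rim 5-cycle, so Aut(G) ≅ Aut(C_5) = D_5 of order 10.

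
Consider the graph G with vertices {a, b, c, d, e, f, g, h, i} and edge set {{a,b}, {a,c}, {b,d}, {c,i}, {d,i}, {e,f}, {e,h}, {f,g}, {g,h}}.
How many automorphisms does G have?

G has two connected components, {a, b, c, d, i} and {e, f, g, h}; each is 2-regular, so G = C_5 ⊔ C_4. No automorphism exchanges components of different sizes, hence Aut(G) is the direct product D_4 × D_5, order 80.

80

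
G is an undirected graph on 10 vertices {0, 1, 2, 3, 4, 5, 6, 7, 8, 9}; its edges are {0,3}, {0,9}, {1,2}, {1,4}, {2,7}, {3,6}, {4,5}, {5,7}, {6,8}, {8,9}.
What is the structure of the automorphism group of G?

G has two connected components, {1, 2, 4, 5, 7} and {0, 3, 6, 8, 9}; each is 2-regular, so G = C_5 ⊔ C_5. With two isomorphic components, Aut(G) = Aut(C_5) ≀ S_2 = (D_5 × D_5) ⋊ Z_2: permute each cycle by D_5, then optionally swap the two cycles. Order 2·(2·5)² = 200.

(D_5 × D_5) ⋊ Z_2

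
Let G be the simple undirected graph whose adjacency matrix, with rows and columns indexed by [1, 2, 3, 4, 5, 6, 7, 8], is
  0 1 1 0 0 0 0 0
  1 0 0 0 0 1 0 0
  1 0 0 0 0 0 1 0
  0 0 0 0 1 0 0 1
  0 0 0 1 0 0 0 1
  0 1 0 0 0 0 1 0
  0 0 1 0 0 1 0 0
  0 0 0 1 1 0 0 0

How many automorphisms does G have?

G has two connected components, {1, 2, 3, 6, 7} and {4, 5, 8}; each is 2-regular, so G = C_5 ⊔ C_3. The components are non-isomorphic (different sizes), so Aut(G) = Aut(C_3) × Aut(C_5) = D_3 × D_5 of order 6·10 = 60.

60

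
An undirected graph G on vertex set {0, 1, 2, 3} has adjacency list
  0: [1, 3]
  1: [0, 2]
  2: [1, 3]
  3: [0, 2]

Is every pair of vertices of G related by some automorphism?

Yes

G is 2-regular and connected on 4 vertices, i.e. the cycle C_4. The automorphisms of the 4-cycle are exactly the symmetries of a regular 4-gon: the dihedral group D_4, |D_4| = 8. This group acts transitively on the 4 vertices.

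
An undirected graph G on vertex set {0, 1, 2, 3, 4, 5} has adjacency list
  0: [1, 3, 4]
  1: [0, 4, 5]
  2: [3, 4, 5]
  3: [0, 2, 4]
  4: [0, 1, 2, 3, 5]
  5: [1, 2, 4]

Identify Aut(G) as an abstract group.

Vertex 4 is the unique vertex of degree 5; the remaining 5 vertices each have degree 3 and induce a cycle, so G is the wheel on 6 vertices with hub 4. Every automorphism fixes the hub and acts on the rim 5-cycle, so Aut(G) ≅ Aut(C_5) = D_5 of order 10.

D_5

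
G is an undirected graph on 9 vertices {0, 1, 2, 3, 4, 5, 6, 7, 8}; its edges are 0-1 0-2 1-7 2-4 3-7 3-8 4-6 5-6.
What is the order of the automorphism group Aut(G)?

2

The degree sequence is [2, 2, 2, 2, 2, 1, 2, 2, 1]; the two degree-1 vertices 5 and 8 are the ends of a path, so G = P_9. A path has exactly one nontrivial symmetry — reversal — giving Aut(G) of order 2.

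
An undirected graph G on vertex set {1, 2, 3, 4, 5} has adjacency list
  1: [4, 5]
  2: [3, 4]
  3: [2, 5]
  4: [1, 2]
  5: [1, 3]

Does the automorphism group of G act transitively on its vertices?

G is 2-regular and connected on 5 vertices, i.e. the cycle C_5. The automorphisms of the 5-cycle are exactly the symmetries of a regular 5-gon: the dihedral group D_5, |D_5| = 10. This group acts transitively on the 5 vertices.

Yes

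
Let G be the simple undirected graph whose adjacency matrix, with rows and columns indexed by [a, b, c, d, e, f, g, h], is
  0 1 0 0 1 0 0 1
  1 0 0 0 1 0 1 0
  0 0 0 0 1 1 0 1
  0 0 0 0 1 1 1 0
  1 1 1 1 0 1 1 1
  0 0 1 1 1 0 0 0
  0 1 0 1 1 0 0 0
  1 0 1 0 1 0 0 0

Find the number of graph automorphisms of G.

Vertex e is the unique vertex of degree 7; the remaining 7 vertices each have degree 3 and induce a cycle, so G is the wheel on 8 vertices with hub e. Every automorphism fixes the hub and acts on the rim 7-cycle, so Aut(G) ≅ Aut(C_7) = D_7 of order 14.

14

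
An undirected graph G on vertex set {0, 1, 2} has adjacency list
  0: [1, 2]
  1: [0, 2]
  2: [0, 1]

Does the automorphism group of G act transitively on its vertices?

All 3 vertices are pairwise adjacent: G = K_3. Any permutation of the 3 vertices preserves K_3, so Aut(K_3) = S_3 of order 3! = 6. Under this action every vertex can be carried to every other, so G is vertex-transitive.

Yes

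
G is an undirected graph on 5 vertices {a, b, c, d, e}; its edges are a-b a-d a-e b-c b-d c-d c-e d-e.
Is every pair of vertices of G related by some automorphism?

Vertex d is the only vertex of degree 4, so every automorphism fixes it; G is not vertex-transitive.

No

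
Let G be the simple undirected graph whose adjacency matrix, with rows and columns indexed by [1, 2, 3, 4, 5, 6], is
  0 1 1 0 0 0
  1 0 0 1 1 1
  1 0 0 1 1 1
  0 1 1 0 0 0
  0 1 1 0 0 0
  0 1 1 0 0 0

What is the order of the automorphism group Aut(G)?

The vertices split by degree into {2, 3} (degree 4) and {1, 4, 5, 6} (degree 2); every edge runs between the two parts, so G is the complete bipartite graph K_{2,4}. Automorphisms preserve the bipartition setwise (since the parts differ in size) and act as S_4 × S_2 within it; |Aut| = 48.

48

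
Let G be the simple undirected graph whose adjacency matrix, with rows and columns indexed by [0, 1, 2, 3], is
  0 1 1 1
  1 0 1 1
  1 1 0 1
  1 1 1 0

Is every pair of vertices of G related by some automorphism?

Every vertex has degree 3, so G is the complete graph K_4. Every bijection on the vertex set is an automorphism of K_4; hence Aut(K_4) ≅ S_4, order 24. This group acts transitively on the 4 vertices.

Yes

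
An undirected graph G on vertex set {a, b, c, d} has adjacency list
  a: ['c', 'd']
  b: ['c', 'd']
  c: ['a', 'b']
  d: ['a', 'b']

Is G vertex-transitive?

G is 2-regular and connected on 4 vertices, i.e. the cycle C_4. The automorphisms of the 4-cycle are exactly the symmetries of a regular 4-gon: the dihedral group D_4, |D_4| = 8. Under this action every vertex can be carried to every other, so G is vertex-transitive.

Yes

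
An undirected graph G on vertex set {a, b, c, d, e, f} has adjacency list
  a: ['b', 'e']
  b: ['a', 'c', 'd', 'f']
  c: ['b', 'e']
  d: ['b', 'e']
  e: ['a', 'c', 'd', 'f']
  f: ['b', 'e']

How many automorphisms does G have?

The vertices split by degree into {b, e} (degree 4) and {a, c, d, f} (degree 2); every edge runs between the two parts, so G is the complete bipartite graph K_{2,4}. Automorphisms preserve the bipartition setwise (since the parts differ in size) and act as S_2 × S_4 within it; |Aut| = 48.

48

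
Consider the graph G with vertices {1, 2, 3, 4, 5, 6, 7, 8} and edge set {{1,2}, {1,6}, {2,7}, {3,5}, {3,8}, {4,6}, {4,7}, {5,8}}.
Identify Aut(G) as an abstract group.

D_5 × D_3

G has two connected components, {1, 2, 4, 6, 7} and {3, 5, 8}; each is 2-regular, so G = C_5 ⊔ C_3. No automorphism exchanges components of different sizes, hence Aut(G) is the direct product D_5 × D_3, order 60.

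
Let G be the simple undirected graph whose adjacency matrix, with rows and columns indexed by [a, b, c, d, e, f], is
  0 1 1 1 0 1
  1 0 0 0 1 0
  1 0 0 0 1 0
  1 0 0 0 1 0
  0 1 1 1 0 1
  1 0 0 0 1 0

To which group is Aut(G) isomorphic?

S_2 × S_4

The vertices split by degree into {a, e} (degree 4) and {b, c, d, f} (degree 2); every edge runs between the two parts, so G is the complete bipartite graph K_{2,4}. The parts have unequal sizes, so no automorphism swaps them; each part is permuted independently, giving S_2 × S_4 of order 2!·4! = 48.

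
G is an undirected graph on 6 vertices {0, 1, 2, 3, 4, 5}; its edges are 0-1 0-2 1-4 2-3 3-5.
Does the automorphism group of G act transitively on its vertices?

Automorphisms preserve degree, but G has vertices of degree 1 and vertices of degree 2; no automorphism maps one to the other, so G is not vertex-transitive.

No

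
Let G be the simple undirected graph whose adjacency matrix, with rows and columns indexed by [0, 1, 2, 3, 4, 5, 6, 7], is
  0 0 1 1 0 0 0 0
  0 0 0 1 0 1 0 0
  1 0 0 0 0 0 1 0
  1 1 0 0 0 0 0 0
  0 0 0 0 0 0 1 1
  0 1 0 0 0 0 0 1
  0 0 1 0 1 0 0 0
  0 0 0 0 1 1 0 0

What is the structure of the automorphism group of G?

Every vertex has degree 2 and the graph is connected, so G is the 8-cycle C_8. C_8 has 8 rotations and 8 reflections, so Aut(C_8) ≅ D_8 of order 16.

D_8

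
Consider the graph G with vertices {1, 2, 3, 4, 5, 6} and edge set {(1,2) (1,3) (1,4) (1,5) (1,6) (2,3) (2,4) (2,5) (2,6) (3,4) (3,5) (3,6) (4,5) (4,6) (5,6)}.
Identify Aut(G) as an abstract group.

the symmetric group on 6 letters

Every vertex has degree 5, so G is the complete graph K_6. Any permutation of the 6 vertices preserves K_6, so Aut(K_6) = S_6 of order 6! = 720.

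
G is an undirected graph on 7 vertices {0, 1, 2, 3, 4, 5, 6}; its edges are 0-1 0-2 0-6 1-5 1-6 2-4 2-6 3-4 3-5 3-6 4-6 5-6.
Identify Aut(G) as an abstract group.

Vertex 6 is the unique vertex of degree 6; the remaining 6 vertices each have degree 3 and induce a cycle, so G is the wheel on 7 vertices with hub 6. Every automorphism fixes the hub and acts on the rim 6-cycle, so Aut(G) ≅ Aut(C_6) = D_6 of order 12.

D_6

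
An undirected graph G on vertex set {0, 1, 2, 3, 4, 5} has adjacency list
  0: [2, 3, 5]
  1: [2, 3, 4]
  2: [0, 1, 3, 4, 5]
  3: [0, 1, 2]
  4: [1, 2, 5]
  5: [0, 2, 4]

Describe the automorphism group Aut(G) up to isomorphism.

Vertex 2 is the unique vertex of degree 5; the remaining 5 vertices each have degree 3 and induce a cycle, so G is the wheel on 6 vertices with hub 2. With the hub fixed, the remaining symmetry is that of the rim cycle C_5, giving the dihedral group D_5.

the dihedral group of order 10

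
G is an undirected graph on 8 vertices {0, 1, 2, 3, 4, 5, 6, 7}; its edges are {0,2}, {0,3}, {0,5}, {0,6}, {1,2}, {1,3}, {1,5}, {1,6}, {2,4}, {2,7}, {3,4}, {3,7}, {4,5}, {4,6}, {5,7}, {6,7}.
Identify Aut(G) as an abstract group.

G is 4-regular and bipartite with parts {2, 3, 5, 6} and {0, 1, 4, 7} (each part is independent and every cross-pair is an edge), so G = K_{4,4}. Aut(K_{4,4}) is the wreath product S_4 ≀ Z_2: permute within each part, then optionally swap the parts; |Aut| = 2·(4!)² = 1152.

(S_4 × S_4) ⋊ Z_2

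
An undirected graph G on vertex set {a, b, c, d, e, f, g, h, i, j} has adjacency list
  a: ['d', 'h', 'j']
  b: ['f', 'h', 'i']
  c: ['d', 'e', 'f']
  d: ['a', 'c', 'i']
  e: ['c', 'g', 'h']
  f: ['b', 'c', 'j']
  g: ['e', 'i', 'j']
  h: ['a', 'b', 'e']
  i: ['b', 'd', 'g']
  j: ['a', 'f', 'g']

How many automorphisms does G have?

G is 3-regular on 10 vertices with no triangles and no 4-cycles (girth 5): this is the Petersen graph. Viewing the Petersen graph as the Kneser graph K(5,2) — vertices are 2-subsets of {1,…,5}, edges join disjoint pairs — its automorphisms are exactly the permutations of the 5-element set, so Aut ≅ S_5 of order 120.

120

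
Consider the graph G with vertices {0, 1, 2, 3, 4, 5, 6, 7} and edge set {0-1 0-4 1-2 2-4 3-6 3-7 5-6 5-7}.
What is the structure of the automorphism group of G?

D_4 ≀ Z_2

G has two connected components, {0, 1, 2, 4} and {3, 5, 6, 7}; each is 2-regular, so G = C_4 ⊔ C_4. Aut of a disjoint union of two copies of C_4 is the wreath product D_4 ≀ Z_2, of order 2·8² = 128.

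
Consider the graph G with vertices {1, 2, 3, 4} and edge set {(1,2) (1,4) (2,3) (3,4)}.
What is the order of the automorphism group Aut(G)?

8

G is 2-regular and bipartite with parts {1, 3} and {2, 4} (each part is independent and every cross-pair is an edge), so G = K_{2,2}. Each part can be permuted independently (S_2 × S_2) and the two equal-size parts can also be swapped, giving (S_2 × S_2) ⋊ Z_2 of order 2·(2!)² = 8.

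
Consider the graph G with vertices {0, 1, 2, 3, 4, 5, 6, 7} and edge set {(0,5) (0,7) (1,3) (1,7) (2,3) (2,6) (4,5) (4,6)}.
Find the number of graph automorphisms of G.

Every vertex has degree 2 and the graph is connected, so G is the 8-cycle C_8. The automorphisms of the 8-cycle are exactly the symmetries of a regular 8-gon: the dihedral group D_8, |D_8| = 16.

16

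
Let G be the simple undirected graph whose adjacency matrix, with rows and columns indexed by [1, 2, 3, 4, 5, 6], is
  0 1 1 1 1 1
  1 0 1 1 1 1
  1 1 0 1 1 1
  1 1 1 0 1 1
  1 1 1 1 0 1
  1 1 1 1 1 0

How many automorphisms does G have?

720

All 6 vertices are pairwise adjacent: G = K_6. Any permutation of the 6 vertices preserves K_6, so Aut(K_6) = S_6 of order 6! = 720.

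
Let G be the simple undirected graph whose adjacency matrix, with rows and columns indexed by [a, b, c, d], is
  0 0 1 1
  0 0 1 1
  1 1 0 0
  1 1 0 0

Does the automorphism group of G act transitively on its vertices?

Every vertex has degree 2 and the graph is connected, so G is the 4-cycle C_4. The automorphisms of the 4-cycle are exactly the symmetries of a regular 4-gon: the dihedral group D_4, |D_4| = 8. This group acts transitively on the 4 vertices.

Yes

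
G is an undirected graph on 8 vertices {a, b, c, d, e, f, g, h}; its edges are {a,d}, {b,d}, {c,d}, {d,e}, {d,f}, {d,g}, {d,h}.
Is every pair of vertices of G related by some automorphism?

No

Vertex d is the only vertex of degree 7, so every automorphism fixes it; G is not vertex-transitive.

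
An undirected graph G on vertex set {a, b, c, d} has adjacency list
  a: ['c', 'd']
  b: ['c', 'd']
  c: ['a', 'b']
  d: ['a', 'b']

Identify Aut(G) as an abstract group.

S_2 ≀ Z_2

G is 2-regular and bipartite with parts {a, b} and {c, d} (each part is independent and every cross-pair is an edge), so G = K_{2,2}. Each part can be permuted independently (S_2 × S_2) and the two equal-size parts can also be swapped, giving (S_2 × S_2) ⋊ Z_2 of order 2·(2!)² = 8.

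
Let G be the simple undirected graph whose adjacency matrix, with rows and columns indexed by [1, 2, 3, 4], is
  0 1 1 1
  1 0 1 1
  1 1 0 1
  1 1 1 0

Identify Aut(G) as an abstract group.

S_4

All 4 vertices are pairwise adjacent: G = K_4. Every bijection on the vertex set is an automorphism of K_4; hence Aut(K_4) ≅ S_4, order 24.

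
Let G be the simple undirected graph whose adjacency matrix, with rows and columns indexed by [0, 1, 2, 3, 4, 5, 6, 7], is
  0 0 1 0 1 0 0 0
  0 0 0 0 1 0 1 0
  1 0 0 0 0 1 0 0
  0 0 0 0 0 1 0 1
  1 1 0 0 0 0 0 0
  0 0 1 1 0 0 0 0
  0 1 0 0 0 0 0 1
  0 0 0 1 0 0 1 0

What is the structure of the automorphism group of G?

Every vertex has degree 2 and the graph is connected, so G is the 8-cycle C_8. C_8 has 8 rotations and 8 reflections, so Aut(C_8) ≅ D_8 of order 16.

the dihedral group of order 16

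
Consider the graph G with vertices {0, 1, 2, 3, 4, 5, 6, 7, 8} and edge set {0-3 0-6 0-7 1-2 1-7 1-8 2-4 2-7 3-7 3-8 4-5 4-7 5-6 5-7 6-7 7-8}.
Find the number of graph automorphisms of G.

16

Vertex 7 is the unique vertex of degree 8; the remaining 8 vertices each have degree 3 and induce a cycle, so G is the wheel on 9 vertices with hub 7. With the hub fixed, the remaining symmetry is that of the rim cycle C_8, giving the dihedral group D_8.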